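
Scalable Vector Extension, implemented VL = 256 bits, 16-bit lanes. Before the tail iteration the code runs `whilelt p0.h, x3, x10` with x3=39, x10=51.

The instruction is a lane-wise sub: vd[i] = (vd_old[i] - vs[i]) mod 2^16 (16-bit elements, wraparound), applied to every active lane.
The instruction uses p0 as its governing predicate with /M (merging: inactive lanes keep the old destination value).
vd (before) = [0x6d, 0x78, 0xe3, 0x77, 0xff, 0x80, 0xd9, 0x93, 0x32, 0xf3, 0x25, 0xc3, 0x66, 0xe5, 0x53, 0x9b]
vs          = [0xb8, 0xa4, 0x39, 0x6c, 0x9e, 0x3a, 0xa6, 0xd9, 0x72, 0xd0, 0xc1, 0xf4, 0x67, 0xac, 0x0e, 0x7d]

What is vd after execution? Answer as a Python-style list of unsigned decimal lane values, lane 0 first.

vd = [65461, 65492, 170, 11, 97, 70, 51, 65466, 65472, 35, 65380, 65487, 102, 229, 83, 155]

register lanes = 256/16 = 16
active while 39+j < 51, i.e. j ∈ [0,12) capped at 16 ⇒ 12
[0] sub(0x6d,0xb8) = 0xffb5
[1] sub(0x78,0xa4) = 0xffd4
[2] sub(0xe3,0x39) = 0xaa
[3] sub(0x77,0x6c) = 0x0b
[4] sub(0xff,0x9e) = 0x61
[5] sub(0x80,0x3a) = 0x46
[6] sub(0xd9,0xa6) = 0x33
[7] sub(0x93,0xd9) = 0xffba
[8] sub(0x32,0x72) = 0xffc0
[9] sub(0xf3,0xd0) = 0x23
[10] sub(0x25,0xc1) = 0xff64
[11] sub(0xc3,0xf4) = 0xffcf
[12] tail/keep = 0x66
[13] tail/keep = 0xe5
[14] tail/keep = 0x53
[15] tail/keep = 0x9b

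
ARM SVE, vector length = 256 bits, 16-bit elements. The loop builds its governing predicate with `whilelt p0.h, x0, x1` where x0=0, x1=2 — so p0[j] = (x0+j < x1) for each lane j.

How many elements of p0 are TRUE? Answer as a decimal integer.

vl = 2

register lanes = 256/16 = 16
p0[j] = (0+j < 2); true for j=0..1 → 2 lanes set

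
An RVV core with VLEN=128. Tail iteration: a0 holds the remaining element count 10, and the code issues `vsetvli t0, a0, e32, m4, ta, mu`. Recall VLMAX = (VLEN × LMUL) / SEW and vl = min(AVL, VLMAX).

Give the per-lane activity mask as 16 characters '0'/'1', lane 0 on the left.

predicate = 1111111111000000

VLMAX = (128 × 4) / 32 = 16 lanes
AVL=10 ≤ VLMAX=16, so vl = 10
bits (lane 0 leftmost): 1111111111000000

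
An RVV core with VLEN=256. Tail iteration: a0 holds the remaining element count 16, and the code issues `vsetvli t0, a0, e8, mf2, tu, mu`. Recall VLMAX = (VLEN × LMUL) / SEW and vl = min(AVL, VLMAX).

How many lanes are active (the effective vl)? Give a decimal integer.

VLMAX = (256 × 1/2) / 8 = 16 lanes
vl ← min(16, 16) = 16

vl = 16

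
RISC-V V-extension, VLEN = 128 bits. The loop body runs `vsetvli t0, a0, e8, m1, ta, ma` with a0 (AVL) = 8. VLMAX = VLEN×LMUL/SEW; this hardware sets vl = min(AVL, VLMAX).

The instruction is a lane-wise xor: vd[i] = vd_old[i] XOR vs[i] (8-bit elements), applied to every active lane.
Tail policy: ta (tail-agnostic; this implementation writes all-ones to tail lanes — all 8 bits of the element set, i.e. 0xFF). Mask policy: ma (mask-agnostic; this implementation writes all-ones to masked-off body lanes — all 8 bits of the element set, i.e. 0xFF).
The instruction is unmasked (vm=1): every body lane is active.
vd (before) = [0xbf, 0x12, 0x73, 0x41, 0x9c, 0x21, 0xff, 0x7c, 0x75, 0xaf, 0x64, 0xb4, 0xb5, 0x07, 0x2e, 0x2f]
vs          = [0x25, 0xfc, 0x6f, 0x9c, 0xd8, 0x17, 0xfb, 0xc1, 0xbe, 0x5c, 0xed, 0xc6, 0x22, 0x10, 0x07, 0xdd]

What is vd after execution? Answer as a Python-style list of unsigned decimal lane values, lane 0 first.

vd = [154, 238, 28, 221, 68, 54, 4, 189, 255, 255, 255, 255, 255, 255, 255, 255]

VLMAX = VLEN×LMUL/SEW = 128×1/8 = 16
AVL=8 ≤ VLMAX=16, so vl = 8
  i=0: xor(0xbf,0x25) → 154
  i=1: xor(0x12,0xfc) → 238
  i=2: xor(0x73,0x6f) → 28
  i=3: xor(0x41,0x9c) → 221
  i=4: xor(0x9c,0xd8) → 68
  i=5: xor(0x21,0x17) → 54
  i=6: xor(0xff,0xfb) → 4
  i=7: xor(0x7c,0xc1) → 189
  i=8: tail/ones → 255
  i=9: tail/ones → 255
  i=10: tail/ones → 255
  i=11: tail/ones → 255
  i=12: tail/ones → 255
  i=13: tail/ones → 255
  i=14: tail/ones → 255
  i=15: tail/ones → 255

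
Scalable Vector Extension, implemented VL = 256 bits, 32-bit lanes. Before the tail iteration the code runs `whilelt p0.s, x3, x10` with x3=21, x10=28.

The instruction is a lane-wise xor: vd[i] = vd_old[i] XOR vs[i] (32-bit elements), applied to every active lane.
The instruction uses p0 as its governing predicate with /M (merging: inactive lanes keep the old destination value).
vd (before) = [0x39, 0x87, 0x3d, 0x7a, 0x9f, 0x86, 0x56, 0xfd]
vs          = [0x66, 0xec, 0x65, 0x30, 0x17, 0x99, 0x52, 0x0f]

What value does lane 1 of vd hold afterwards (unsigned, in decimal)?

register lanes = 256/32 = 8
active while 21+j < 28, i.e. j ∈ [0,7) capped at 8 ⇒ 7
lane  0: xor(0x39,0x66) ⇒ 0x5f
lane  1: xor(0x87,0xec) ⇒ 0x6b
lane  2: xor(0x3d,0x65) ⇒ 0x58
lane  3: xor(0x7a,0x30) ⇒ 0x4a
lane  4: xor(0x9f,0x17) ⇒ 0x88
lane  5: xor(0x86,0x99) ⇒ 0x1f
lane  6: xor(0x56,0x52) ⇒ 0x04
lane  7: tail/keep ⇒ 0xfd

vd[1] = 107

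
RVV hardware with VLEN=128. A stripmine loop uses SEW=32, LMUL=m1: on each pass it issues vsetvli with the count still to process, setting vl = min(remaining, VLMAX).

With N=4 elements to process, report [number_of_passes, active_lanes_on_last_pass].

lanes per group: 128·1/32 = 4
iterations = ceil(4/4) = 1; final-pass vl = 4

[iterations, last_vl] = [1, 4]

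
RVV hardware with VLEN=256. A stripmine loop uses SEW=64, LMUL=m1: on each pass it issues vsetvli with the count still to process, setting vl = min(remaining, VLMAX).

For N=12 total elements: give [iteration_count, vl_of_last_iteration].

lanes per group: 256·1/64 = 4
N=12: ⌈12/4⌉ = 3 iters; last vl = 12 − 2×4 = 4

[iterations, last_vl] = [3, 4]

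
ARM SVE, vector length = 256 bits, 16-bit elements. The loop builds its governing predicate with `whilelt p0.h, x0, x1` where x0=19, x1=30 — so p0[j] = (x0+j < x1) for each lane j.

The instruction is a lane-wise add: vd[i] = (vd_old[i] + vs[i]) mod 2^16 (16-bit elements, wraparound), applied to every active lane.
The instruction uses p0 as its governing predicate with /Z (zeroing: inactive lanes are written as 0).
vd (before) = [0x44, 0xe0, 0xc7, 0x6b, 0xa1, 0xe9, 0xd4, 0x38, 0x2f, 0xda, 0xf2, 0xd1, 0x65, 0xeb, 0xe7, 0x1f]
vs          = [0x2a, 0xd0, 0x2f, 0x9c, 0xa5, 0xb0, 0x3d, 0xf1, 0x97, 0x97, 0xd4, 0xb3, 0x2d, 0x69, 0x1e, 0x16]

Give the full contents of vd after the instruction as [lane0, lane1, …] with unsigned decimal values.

vd = [110, 432, 246, 263, 326, 409, 273, 297, 198, 369, 454, 0, 0, 0, 0, 0]

256-bit reg / 16-bit elem → 16 lanes
p0[j] = (19+j < 30); true for j=0..10 → 11 lanes set
[0] add(0x44,0x2a) = 0x6e
[1] add(0xe0,0xd0) = 0x1b0
[2] add(0xc7,0x2f) = 0xf6
[3] add(0x6b,0x9c) = 0x107
[4] add(0xa1,0xa5) = 0x146
[5] add(0xe9,0xb0) = 0x199
[6] add(0xd4,0x3d) = 0x111
[7] add(0x38,0xf1) = 0x129
[8] add(0x2f,0x97) = 0xc6
[9] add(0xda,0x97) = 0x171
[10] add(0xf2,0xd4) = 0x1c6
[11] tail/zero = 0x00
[12] tail/zero = 0x00
[13] tail/zero = 0x00
[14] tail/zero = 0x00
[15] tail/zero = 0x00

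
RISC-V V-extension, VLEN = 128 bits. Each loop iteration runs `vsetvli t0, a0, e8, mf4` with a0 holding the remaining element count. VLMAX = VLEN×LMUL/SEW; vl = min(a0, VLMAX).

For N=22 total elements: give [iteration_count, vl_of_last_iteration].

[iterations, last_vl] = [6, 2]

lanes per group: 128·1/4/8 = 4
N=22: ⌈22/4⌉ = 6 iters; last vl = 22 − 5×4 = 2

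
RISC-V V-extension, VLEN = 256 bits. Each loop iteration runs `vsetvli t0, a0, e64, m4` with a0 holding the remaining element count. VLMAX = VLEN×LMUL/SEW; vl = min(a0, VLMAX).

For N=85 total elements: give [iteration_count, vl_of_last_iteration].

VLMAX = VLEN×LMUL/SEW = 256×4/64 = 16
N=85: ⌈85/16⌉ = 6 iters; last vl = 85 − 5×16 = 5

[iterations, last_vl] = [6, 5]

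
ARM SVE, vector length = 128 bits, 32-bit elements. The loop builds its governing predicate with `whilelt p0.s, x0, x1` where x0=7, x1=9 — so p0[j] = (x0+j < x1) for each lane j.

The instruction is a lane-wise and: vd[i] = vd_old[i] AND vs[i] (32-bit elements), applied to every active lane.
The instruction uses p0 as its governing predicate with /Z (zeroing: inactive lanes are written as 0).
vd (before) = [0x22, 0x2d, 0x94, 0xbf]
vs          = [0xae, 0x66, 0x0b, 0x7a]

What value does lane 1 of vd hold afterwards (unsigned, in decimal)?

vd[1] = 36

lane count: 128 div 32 = 4
active while 7+j < 9, i.e. j ∈ [0,2) capped at 4 ⇒ 2
[0] and(0x22,0xae) = 0x22
[1] and(0x2d,0x66) = 0x24
[2] tail/zero = 0x00
[3] tail/zero = 0x00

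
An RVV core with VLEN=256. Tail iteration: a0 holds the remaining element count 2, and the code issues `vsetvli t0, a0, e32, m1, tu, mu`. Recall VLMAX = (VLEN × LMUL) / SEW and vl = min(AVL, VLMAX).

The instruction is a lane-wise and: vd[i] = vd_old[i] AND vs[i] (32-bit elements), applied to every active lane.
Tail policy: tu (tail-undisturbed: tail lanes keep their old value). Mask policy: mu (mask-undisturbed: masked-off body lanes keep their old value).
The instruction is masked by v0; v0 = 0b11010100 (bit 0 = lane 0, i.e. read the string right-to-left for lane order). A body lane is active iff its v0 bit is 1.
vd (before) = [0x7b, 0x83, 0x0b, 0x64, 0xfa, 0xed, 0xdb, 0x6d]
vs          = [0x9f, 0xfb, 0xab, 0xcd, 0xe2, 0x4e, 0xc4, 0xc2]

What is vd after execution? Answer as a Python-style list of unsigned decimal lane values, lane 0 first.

vd = [123, 131, 11, 100, 250, 237, 219, 109]

VLMAX = VLEN×LMUL/SEW = 256×1/32 = 8
vl ← min(2, 8) = 2
[0] mask-off/keep = 0x7b
[1] mask-off/keep = 0x83
[2] tail/keep = 0x0b
[3] tail/keep = 0x64
[4] tail/keep = 0xfa
[5] tail/keep = 0xed
[6] tail/keep = 0xdb
[7] tail/keep = 0x6d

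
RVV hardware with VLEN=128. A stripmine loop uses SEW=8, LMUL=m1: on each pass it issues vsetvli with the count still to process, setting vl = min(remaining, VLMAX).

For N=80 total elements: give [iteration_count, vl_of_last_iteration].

[iterations, last_vl] = [5, 16]

VLMAX = VLEN×LMUL/SEW = 128×1/8 = 16
N=80: ⌈80/16⌉ = 5 iters; last vl = 80 − 4×16 = 16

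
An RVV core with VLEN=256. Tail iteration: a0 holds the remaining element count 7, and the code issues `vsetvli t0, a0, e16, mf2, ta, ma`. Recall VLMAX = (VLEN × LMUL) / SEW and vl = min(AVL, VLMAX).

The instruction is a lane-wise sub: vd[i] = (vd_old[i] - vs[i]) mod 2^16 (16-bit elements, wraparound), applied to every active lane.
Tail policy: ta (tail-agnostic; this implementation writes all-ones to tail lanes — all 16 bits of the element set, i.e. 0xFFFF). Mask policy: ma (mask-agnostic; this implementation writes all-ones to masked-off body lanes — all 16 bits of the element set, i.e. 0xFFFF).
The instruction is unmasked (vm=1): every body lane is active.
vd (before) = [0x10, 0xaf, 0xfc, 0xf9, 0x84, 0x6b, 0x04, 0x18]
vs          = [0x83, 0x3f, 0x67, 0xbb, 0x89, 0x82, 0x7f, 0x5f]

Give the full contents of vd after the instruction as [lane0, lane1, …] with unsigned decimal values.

vd = [65421, 112, 149, 62, 65531, 65513, 65413, 65535]

VLMAX = VLEN×LMUL/SEW = 256×1/2/16 = 8
vl ← min(7, 8) = 7
[0] sub(0x10,0x83) = 0xff8d
[1] sub(0xaf,0x3f) = 0x70
[2] sub(0xfc,0x67) = 0x95
[3] sub(0xf9,0xbb) = 0x3e
[4] sub(0x84,0x89) = 0xfffb
[5] sub(0x6b,0x82) = 0xffe9
[6] sub(0x04,0x7f) = 0xff85
[7] tail/ones = 0xffff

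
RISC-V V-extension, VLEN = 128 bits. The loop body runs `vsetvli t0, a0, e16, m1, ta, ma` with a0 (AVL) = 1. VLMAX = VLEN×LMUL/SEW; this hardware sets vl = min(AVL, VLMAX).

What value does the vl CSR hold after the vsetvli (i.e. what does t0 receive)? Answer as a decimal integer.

vl = 1

lanes per group: 128·1/16 = 8
vl = min(AVL, VLMAX) = min(1, 8) = 1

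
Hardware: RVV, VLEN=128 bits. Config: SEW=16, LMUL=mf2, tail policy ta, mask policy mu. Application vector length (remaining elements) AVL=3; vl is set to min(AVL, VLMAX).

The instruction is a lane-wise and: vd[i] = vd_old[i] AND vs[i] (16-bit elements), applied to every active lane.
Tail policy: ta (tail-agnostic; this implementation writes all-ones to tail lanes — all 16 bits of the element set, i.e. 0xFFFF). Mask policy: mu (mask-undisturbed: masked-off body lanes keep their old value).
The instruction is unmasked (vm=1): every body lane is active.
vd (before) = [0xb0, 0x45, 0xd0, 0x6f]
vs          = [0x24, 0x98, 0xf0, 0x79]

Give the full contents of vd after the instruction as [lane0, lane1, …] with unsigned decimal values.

VLMAX = VLEN×LMUL/SEW = 128×1/2/16 = 4
vl ← min(3, 4) = 3
vd[0] and(0xb0,0x24) -> 0x20
vd[1] and(0x45,0x98) -> 0x00
vd[2] and(0xd0,0xf0) -> 0xd0
vd[3] tail/ones -> 0xffff

vd = [32, 0, 208, 65535]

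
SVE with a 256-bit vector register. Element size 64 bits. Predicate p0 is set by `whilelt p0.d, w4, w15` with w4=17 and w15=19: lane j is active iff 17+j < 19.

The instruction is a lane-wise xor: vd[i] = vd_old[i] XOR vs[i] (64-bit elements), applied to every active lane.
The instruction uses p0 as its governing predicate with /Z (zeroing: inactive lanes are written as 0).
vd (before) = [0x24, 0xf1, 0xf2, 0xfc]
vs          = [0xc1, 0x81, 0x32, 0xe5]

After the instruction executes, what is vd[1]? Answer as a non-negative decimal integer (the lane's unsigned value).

vd[1] = 112

register lanes = 256/64 = 4
p0[j] = (17+j < 19); true for j=0..1 → 2 lanes set
[0] xor(0x24,0xc1) = 0xe5
[1] xor(0xf1,0x81) = 0x70
[2] tail/zero = 0x00
[3] tail/zero = 0x00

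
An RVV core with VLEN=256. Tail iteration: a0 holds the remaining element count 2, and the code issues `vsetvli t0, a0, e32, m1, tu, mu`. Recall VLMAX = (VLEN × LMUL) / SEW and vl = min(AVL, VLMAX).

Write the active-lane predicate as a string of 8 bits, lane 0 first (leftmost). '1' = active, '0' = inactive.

VLMAX = (256 × 1) / 32 = 8 lanes
vl = min(AVL, VLMAX) = min(2, 8) = 2
bits (lane 0 leftmost): 11000000

predicate = 11000000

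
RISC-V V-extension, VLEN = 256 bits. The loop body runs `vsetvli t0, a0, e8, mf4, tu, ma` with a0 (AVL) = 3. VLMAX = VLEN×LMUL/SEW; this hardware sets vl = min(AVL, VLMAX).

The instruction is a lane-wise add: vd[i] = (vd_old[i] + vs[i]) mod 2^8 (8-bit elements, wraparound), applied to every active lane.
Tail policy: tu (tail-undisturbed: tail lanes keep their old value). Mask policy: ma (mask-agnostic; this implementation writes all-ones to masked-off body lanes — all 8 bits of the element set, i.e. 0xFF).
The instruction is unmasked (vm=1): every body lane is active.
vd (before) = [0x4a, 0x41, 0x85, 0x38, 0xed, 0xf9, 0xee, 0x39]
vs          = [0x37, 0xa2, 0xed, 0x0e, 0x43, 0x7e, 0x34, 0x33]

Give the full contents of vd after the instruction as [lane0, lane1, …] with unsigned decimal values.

VLMAX = VLEN×LMUL/SEW = 256×1/4/8 = 8
AVL=3 ≤ VLMAX=8, so vl = 3
  i=0: add(0x4a,0x37) → 129
  i=1: add(0x41,0xa2) → 227
  i=2: add(0x85,0xed) → 114
  i=3: tail/keep → 56
  i=4: tail/keep → 237
  i=5: tail/keep → 249
  i=6: tail/keep → 238
  i=7: tail/keep → 57

vd = [129, 227, 114, 56, 237, 249, 238, 57]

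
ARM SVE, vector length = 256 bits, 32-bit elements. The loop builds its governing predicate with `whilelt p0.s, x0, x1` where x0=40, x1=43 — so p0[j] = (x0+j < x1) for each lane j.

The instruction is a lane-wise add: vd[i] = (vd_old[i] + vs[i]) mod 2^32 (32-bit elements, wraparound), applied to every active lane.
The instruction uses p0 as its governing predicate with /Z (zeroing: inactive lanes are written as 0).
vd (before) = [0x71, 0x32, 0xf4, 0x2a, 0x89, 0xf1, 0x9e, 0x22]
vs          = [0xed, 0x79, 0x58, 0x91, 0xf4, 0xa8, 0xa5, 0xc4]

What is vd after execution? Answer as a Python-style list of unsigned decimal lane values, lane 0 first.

lane count: 256 div 32 = 8
active while 40+j < 43, i.e. j ∈ [0,3) capped at 8 ⇒ 3
vd[0] add(0x71,0xed) -> 0x15e
vd[1] add(0x32,0x79) -> 0xab
vd[2] add(0xf4,0x58) -> 0x14c
vd[3] tail/zero -> 0x00
vd[4] tail/zero -> 0x00
vd[5] tail/zero -> 0x00
vd[6] tail/zero -> 0x00
vd[7] tail/zero -> 0x00

vd = [350, 171, 332, 0, 0, 0, 0, 0]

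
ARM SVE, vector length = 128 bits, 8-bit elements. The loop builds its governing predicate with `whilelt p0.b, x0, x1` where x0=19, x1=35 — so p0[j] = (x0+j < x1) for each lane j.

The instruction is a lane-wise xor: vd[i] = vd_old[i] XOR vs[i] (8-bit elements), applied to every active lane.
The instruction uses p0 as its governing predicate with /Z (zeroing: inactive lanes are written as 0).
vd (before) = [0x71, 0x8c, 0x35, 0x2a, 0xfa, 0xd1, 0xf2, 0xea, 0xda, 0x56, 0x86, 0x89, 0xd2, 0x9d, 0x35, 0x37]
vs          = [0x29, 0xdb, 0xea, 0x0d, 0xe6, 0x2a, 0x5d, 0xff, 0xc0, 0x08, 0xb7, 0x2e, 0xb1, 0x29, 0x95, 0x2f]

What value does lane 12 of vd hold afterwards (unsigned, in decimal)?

vd[12] = 99

128-bit reg / 8-bit elem → 16 lanes
active while 19+j < 35, i.e. j ∈ [0,16) capped at 16 ⇒ 16
vd[0] xor(0x71,0x29) -> 0x58
vd[1] xor(0x8c,0xdb) -> 0x57
vd[2] xor(0x35,0xea) -> 0xdf
vd[3] xor(0x2a,0x0d) -> 0x27
vd[4] xor(0xfa,0xe6) -> 0x1c
vd[5] xor(0xd1,0x2a) -> 0xfb
vd[6] xor(0xf2,0x5d) -> 0xaf
vd[7] xor(0xea,0xff) -> 0x15
vd[8] xor(0xda,0xc0) -> 0x1a
vd[9] xor(0x56,0x08) -> 0x5e
vd[10] xor(0x86,0xb7) -> 0x31
vd[11] xor(0x89,0x2e) -> 0xa7
vd[12] xor(0xd2,0xb1) -> 0x63
vd[13] xor(0x9d,0x29) -> 0xb4
vd[14] xor(0x35,0x95) -> 0xa0
vd[15] xor(0x37,0x2f) -> 0x18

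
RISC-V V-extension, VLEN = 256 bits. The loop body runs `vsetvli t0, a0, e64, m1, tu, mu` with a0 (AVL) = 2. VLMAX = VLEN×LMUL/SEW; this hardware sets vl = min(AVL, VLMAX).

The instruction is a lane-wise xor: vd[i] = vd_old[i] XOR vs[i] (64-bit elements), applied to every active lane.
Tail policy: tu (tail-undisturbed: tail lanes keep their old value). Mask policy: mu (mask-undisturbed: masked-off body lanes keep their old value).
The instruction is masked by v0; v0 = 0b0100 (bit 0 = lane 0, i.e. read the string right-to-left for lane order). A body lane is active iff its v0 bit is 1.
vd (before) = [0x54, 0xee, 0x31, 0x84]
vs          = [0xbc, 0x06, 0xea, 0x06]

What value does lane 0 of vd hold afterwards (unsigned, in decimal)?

vd[0] = 84

VLMAX = (256 × 1) / 64 = 4 lanes
vl = min(AVL, VLMAX) = min(2, 4) = 2
lane  0: mask-off/keep ⇒ 0x54
lane  1: mask-off/keep ⇒ 0xee
lane  2: tail/keep ⇒ 0x31
lane  3: tail/keep ⇒ 0x84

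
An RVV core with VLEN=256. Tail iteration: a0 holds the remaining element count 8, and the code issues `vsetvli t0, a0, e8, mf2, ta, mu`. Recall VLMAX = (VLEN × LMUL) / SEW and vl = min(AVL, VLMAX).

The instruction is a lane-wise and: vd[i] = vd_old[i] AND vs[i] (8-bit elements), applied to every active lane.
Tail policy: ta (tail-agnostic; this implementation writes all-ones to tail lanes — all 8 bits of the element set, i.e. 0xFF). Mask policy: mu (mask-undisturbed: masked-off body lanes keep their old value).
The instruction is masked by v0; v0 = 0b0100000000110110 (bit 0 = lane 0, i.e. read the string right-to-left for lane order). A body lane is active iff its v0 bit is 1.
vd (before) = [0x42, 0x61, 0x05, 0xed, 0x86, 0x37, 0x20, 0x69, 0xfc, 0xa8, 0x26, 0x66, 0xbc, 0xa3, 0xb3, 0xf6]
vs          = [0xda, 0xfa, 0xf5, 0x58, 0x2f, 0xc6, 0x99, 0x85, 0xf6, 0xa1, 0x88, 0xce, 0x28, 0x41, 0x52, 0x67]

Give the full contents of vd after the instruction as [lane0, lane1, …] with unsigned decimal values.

VLMAX = VLEN×LMUL/SEW = 256×1/2/8 = 16
AVL=8 ≤ VLMAX=16, so vl = 8
lane  0: mask-off/keep ⇒ 0x42
lane  1: and(0x61,0xfa) ⇒ 0x60
lane  2: and(0x05,0xf5) ⇒ 0x05
lane  3: mask-off/keep ⇒ 0xed
lane  4: and(0x86,0x2f) ⇒ 0x06
lane  5: and(0x37,0xc6) ⇒ 0x06
lane  6: mask-off/keep ⇒ 0x20
lane  7: mask-off/keep ⇒ 0x69
lane  8: tail/ones ⇒ 0xff
lane  9: tail/ones ⇒ 0xff
lane 10: tail/ones ⇒ 0xff
lane 11: tail/ones ⇒ 0xff
lane 12: tail/ones ⇒ 0xff
lane 13: tail/ones ⇒ 0xff
lane 14: tail/ones ⇒ 0xff
lane 15: tail/ones ⇒ 0xff

vd = [66, 96, 5, 237, 6, 6, 32, 105, 255, 255, 255, 255, 255, 255, 255, 255]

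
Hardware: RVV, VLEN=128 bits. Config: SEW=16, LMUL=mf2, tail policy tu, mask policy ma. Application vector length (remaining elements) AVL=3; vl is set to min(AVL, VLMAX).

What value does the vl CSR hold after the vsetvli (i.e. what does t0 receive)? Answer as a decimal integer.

vl = 3

lanes per group: 128·1/2/16 = 4
vl ← min(3, 4) = 3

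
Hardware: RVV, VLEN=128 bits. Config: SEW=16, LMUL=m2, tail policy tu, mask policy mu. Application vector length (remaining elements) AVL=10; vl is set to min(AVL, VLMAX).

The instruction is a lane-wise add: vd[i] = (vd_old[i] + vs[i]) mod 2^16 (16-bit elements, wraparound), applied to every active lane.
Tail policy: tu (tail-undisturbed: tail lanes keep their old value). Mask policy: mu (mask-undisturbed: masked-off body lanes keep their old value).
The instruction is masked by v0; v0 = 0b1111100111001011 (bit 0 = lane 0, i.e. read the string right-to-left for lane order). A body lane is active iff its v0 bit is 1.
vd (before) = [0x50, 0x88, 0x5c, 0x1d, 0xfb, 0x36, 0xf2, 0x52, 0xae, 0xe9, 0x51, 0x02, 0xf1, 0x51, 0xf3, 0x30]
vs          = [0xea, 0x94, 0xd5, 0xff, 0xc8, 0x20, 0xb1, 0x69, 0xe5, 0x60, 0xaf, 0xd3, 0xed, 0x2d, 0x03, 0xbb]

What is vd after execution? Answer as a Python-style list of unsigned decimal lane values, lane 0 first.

VLMAX = VLEN×LMUL/SEW = 128×2/16 = 16
AVL=10 ≤ VLMAX=16, so vl = 10
  i=0: add(0x50,0xea) → 314
  i=1: add(0x88,0x94) → 284
  i=2: mask-off/keep → 92
  i=3: add(0x1d,0xff) → 284
  i=4: mask-off/keep → 251
  i=5: mask-off/keep → 54
  i=6: add(0xf2,0xb1) → 419
  i=7: add(0x52,0x69) → 187
  i=8: add(0xae,0xe5) → 403
  i=9: mask-off/keep → 233
  i=10: tail/keep → 81
  i=11: tail/keep → 2
  i=12: tail/keep → 241
  i=13: tail/keep → 81
  i=14: tail/keep → 243
  i=15: tail/keep → 48

vd = [314, 284, 92, 284, 251, 54, 419, 187, 403, 233, 81, 2, 241, 81, 243, 48]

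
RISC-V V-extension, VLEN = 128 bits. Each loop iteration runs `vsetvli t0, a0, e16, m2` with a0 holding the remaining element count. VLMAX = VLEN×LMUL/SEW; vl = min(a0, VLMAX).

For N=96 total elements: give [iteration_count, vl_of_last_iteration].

lanes per group: 128·2/16 = 16
96 elements at 16/iter → 6 passes, remainder 16 on the last

[iterations, last_vl] = [6, 16]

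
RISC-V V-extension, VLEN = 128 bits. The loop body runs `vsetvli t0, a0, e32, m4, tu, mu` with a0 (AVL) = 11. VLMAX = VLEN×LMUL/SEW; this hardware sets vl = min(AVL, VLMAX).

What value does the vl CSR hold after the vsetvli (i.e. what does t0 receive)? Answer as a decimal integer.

VLMAX = (128 × 4) / 32 = 16 lanes
vl = min(AVL, VLMAX) = min(11, 16) = 11

vl = 11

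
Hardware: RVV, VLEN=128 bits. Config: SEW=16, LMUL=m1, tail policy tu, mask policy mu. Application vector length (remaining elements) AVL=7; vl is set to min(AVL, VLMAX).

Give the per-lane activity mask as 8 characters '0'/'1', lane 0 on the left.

predicate = 11111110

VLMAX = (128 × 1) / 16 = 8 lanes
vl ← min(7, 8) = 7
bits (lane 0 leftmost): 11111110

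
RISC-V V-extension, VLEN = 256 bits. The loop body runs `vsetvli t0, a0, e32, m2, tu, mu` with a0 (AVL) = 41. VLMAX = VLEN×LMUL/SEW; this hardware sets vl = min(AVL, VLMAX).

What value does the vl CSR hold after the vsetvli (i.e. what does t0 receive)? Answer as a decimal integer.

vl = 16

VLMAX = VLEN×LMUL/SEW = 256×2/32 = 16
AVL=41 > VLMAX=16, so vl = 16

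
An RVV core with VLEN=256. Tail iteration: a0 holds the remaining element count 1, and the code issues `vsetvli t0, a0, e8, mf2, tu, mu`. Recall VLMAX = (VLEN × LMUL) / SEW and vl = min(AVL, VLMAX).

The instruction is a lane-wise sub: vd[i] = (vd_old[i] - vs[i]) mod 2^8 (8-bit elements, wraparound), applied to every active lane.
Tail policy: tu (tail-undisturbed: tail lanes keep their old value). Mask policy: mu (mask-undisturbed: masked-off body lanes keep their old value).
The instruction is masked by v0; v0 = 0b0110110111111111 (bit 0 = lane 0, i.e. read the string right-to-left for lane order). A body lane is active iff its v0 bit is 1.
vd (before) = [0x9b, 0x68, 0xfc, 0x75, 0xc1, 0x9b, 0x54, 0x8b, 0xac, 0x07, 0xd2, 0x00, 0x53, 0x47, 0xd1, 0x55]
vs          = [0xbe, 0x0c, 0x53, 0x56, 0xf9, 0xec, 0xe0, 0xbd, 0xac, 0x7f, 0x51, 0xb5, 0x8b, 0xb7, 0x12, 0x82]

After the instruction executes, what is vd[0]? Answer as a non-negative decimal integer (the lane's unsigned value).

vd[0] = 221

lanes per group: 256·1/2/8 = 16
AVL=1 ≤ VLMAX=16, so vl = 1
vd[0] sub(0x9b,0xbe) -> 0xdd
vd[1] tail/keep -> 0x68
vd[2] tail/keep -> 0xfc
vd[3] tail/keep -> 0x75
vd[4] tail/keep -> 0xc1
vd[5] tail/keep -> 0x9b
vd[6] tail/keep -> 0x54
vd[7] tail/keep -> 0x8b
vd[8] tail/keep -> 0xac
vd[9] tail/keep -> 0x07
vd[10] tail/keep -> 0xd2
vd[11] tail/keep -> 0x00
vd[12] tail/keep -> 0x53
vd[13] tail/keep -> 0x47
vd[14] tail/keep -> 0xd1
vd[15] tail/keep -> 0x55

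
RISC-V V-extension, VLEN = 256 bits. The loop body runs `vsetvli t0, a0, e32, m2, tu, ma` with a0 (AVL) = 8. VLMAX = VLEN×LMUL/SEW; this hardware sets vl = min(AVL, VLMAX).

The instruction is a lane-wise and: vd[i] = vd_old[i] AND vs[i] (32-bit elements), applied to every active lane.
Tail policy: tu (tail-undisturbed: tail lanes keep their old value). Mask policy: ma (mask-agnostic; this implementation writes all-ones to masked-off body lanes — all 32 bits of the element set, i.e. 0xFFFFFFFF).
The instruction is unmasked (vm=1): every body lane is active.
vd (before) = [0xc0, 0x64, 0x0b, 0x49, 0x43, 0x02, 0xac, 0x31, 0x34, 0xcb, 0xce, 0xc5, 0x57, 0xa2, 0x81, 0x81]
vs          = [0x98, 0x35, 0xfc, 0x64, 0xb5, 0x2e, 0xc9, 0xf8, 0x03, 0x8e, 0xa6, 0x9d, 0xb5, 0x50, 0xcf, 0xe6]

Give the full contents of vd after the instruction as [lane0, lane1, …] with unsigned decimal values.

VLMAX = (256 × 2) / 32 = 16 lanes
vl = min(AVL, VLMAX) = min(8, 16) = 8
lane  0: and(0xc0,0x98) ⇒ 0x80
lane  1: and(0x64,0x35) ⇒ 0x24
lane  2: and(0x0b,0xfc) ⇒ 0x08
lane  3: and(0x49,0x64) ⇒ 0x40
lane  4: and(0x43,0xb5) ⇒ 0x01
lane  5: and(0x02,0x2e) ⇒ 0x02
lane  6: and(0xac,0xc9) ⇒ 0x88
lane  7: and(0x31,0xf8) ⇒ 0x30
lane  8: tail/keep ⇒ 0x34
lane  9: tail/keep ⇒ 0xcb
lane 10: tail/keep ⇒ 0xce
lane 11: tail/keep ⇒ 0xc5
lane 12: tail/keep ⇒ 0x57
lane 13: tail/keep ⇒ 0xa2
lane 14: tail/keep ⇒ 0x81
lane 15: tail/keep ⇒ 0x81

vd = [128, 36, 8, 64, 1, 2, 136, 48, 52, 203, 206, 197, 87, 162, 129, 129]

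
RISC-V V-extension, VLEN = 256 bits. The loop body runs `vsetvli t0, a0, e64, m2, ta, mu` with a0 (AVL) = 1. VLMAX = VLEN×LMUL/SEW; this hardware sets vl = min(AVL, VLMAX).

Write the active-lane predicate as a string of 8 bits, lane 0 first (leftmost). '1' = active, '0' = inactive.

predicate = 10000000

lanes per group: 256·2/64 = 8
vl = min(AVL, VLMAX) = min(1, 8) = 1
bits (lane 0 leftmost): 10000000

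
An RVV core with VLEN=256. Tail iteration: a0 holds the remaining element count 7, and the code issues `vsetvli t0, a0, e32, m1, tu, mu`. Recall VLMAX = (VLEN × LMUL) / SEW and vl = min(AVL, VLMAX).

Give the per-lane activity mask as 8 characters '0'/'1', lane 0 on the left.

VLMAX = VLEN×LMUL/SEW = 256×1/32 = 8
vl = min(AVL, VLMAX) = min(7, 8) = 7
bits (lane 0 leftmost): 11111110

predicate = 11111110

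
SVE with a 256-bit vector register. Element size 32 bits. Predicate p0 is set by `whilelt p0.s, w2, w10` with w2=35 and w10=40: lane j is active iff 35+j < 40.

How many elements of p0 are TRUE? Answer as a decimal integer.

256-bit reg / 32-bit elem → 8 lanes
p0[j] = (35+j < 40); true for j=0..4 → 5 lanes set

vl = 5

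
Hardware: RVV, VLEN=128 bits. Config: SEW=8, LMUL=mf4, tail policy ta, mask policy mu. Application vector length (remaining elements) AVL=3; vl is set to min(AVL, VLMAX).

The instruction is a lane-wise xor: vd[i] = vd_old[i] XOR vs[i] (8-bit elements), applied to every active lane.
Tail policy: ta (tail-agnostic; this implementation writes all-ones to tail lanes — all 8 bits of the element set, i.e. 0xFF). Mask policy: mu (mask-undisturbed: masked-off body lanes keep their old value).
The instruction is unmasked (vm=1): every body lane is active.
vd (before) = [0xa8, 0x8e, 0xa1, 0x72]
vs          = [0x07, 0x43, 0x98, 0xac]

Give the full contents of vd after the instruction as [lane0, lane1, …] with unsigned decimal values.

VLMAX = (128 × 1/4) / 8 = 4 lanes
AVL=3 ≤ VLMAX=4, so vl = 3
lane  0: xor(0xa8,0x07) ⇒ 0xaf
lane  1: xor(0x8e,0x43) ⇒ 0xcd
lane  2: xor(0xa1,0x98) ⇒ 0x39
lane  3: tail/ones ⇒ 0xff

vd = [175, 205, 57, 255]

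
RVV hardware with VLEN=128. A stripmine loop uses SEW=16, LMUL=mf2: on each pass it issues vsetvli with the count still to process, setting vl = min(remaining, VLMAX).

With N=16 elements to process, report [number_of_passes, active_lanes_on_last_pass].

VLMAX = VLEN×LMUL/SEW = 128×1/2/16 = 4
N=16: ⌈16/4⌉ = 4 iters; last vl = 16 − 3×4 = 4

[iterations, last_vl] = [4, 4]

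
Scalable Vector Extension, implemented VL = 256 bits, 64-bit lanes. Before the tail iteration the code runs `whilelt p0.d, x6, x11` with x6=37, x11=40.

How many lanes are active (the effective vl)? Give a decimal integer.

register lanes = 256/64 = 4
active while 37+j < 40, i.e. j ∈ [0,3) capped at 4 ⇒ 3

vl = 3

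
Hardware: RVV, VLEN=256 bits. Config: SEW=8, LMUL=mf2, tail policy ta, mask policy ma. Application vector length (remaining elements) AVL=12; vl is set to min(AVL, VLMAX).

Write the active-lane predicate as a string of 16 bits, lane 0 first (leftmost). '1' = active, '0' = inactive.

lanes per group: 256·1/2/8 = 16
vl ← min(12, 16) = 12
bits (lane 0 leftmost): 1111111111110000

predicate = 1111111111110000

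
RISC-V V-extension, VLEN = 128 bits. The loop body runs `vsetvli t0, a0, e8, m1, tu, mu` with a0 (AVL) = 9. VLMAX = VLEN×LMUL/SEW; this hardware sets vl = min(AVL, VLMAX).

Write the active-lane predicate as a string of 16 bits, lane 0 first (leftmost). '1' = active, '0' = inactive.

predicate = 1111111110000000

VLMAX = VLEN×LMUL/SEW = 128×1/8 = 16
AVL=9 ≤ VLMAX=16, so vl = 9
bits (lane 0 leftmost): 1111111110000000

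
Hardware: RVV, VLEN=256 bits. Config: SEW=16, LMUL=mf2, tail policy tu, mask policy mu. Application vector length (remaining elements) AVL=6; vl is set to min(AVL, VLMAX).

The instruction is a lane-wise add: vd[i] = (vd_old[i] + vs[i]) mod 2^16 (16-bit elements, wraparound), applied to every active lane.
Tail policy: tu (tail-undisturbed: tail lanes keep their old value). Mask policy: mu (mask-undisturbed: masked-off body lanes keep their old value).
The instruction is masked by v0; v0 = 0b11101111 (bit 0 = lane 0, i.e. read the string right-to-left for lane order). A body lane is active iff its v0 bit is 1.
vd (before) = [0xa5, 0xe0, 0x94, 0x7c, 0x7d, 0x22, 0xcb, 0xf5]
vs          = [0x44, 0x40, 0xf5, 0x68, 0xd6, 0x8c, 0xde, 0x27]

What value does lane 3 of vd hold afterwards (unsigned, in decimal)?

VLMAX = (256 × 1/2) / 16 = 8 lanes
AVL=6 ≤ VLMAX=8, so vl = 6
  i=0: add(0xa5,0x44) → 233
  i=1: add(0xe0,0x40) → 288
  i=2: add(0x94,0xf5) → 393
  i=3: add(0x7c,0x68) → 228
  i=4: mask-off/keep → 125
  i=5: add(0x22,0x8c) → 174
  i=6: tail/keep → 203
  i=7: tail/keep → 245

vd[3] = 228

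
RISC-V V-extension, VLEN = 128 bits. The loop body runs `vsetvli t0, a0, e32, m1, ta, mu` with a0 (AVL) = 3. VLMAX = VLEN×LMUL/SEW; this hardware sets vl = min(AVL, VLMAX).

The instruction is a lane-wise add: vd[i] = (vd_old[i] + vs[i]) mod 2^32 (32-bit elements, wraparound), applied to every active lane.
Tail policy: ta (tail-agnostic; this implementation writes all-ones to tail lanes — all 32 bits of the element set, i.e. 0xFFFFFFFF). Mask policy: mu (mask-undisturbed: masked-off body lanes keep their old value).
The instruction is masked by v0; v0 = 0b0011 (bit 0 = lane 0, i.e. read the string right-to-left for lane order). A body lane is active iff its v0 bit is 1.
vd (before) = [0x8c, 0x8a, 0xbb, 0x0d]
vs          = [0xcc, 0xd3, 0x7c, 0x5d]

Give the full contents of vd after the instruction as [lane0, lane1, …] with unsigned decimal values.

vd = [344, 349, 187, 4294967295]

lanes per group: 128·1/32 = 4
vl ← min(3, 4) = 3
vd[0] add(0x8c,0xcc) -> 0x158
vd[1] add(0x8a,0xd3) -> 0x15d
vd[2] mask-off/keep -> 0xbb
vd[3] tail/ones -> 0xffffffff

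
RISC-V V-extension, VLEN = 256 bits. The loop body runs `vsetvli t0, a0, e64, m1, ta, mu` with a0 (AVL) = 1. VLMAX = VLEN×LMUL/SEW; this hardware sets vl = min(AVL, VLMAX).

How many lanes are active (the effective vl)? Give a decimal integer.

VLMAX = (256 × 1) / 64 = 4 lanes
AVL=1 ≤ VLMAX=4, so vl = 1

vl = 1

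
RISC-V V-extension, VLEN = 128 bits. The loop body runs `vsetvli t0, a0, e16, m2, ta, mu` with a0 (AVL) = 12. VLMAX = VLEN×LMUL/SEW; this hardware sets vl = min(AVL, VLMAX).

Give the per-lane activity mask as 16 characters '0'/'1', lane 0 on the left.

VLMAX = (128 × 2) / 16 = 16 lanes
vl ← min(12, 16) = 12
bits (lane 0 leftmost): 1111111111110000

predicate = 1111111111110000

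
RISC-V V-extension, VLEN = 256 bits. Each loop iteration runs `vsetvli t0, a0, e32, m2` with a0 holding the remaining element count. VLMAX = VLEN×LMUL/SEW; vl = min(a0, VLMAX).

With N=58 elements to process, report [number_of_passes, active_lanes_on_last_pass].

lanes per group: 256·2/32 = 16
58 elements at 16/iter → 4 passes, remainder 10 on the last

[iterations, last_vl] = [4, 10]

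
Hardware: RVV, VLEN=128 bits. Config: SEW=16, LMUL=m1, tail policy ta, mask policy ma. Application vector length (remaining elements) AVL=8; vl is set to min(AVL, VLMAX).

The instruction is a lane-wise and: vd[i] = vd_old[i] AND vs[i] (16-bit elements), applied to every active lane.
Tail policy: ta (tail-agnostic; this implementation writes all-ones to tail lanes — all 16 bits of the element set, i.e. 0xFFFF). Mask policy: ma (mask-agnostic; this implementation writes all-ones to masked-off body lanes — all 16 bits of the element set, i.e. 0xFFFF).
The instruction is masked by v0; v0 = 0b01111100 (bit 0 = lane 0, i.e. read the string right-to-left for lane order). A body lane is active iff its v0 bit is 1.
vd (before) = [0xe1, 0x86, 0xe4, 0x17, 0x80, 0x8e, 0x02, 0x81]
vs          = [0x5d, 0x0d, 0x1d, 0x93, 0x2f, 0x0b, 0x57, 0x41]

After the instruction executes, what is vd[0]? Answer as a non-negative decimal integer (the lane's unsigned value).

vd[0] = 65535

lanes per group: 128·1/16 = 8
vl = min(AVL, VLMAX) = min(8, 8) = 8
[0] mask-off/ones = 0xffff
[1] mask-off/ones = 0xffff
[2] and(0xe4,0x1d) = 0x04
[3] and(0x17,0x93) = 0x13
[4] and(0x80,0x2f) = 0x00
[5] and(0x8e,0x0b) = 0x0a
[6] and(0x02,0x57) = 0x02
[7] mask-off/ones = 0xffff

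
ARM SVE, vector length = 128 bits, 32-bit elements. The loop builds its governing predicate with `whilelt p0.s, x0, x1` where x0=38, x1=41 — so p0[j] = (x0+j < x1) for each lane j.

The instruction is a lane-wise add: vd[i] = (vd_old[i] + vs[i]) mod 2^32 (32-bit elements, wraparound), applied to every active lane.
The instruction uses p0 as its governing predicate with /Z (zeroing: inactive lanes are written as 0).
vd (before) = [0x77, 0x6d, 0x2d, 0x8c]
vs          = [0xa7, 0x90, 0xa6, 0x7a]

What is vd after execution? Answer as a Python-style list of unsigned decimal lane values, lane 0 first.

vd = [286, 253, 211, 0]

register lanes = 128/32 = 4
active while 38+j < 41, i.e. j ∈ [0,3) capped at 4 ⇒ 3
vd[0] add(0x77,0xa7) -> 0x11e
vd[1] add(0x6d,0x90) -> 0xfd
vd[2] add(0x2d,0xa6) -> 0xd3
vd[3] tail/zero -> 0x00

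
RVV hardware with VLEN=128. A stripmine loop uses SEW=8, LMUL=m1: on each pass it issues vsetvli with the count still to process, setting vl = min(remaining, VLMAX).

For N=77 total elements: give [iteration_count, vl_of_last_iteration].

VLMAX = (128 × 1) / 8 = 16 lanes
N=77: ⌈77/16⌉ = 5 iters; last vl = 77 − 4×16 = 13

[iterations, last_vl] = [5, 13]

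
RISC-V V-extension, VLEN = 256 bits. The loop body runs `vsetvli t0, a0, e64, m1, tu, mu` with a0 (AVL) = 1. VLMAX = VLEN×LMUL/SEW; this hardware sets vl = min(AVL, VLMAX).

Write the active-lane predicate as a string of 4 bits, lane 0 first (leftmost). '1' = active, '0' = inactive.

VLMAX = (256 × 1) / 64 = 4 lanes
vl = min(AVL, VLMAX) = min(1, 4) = 1
bits (lane 0 leftmost): 1000

predicate = 1000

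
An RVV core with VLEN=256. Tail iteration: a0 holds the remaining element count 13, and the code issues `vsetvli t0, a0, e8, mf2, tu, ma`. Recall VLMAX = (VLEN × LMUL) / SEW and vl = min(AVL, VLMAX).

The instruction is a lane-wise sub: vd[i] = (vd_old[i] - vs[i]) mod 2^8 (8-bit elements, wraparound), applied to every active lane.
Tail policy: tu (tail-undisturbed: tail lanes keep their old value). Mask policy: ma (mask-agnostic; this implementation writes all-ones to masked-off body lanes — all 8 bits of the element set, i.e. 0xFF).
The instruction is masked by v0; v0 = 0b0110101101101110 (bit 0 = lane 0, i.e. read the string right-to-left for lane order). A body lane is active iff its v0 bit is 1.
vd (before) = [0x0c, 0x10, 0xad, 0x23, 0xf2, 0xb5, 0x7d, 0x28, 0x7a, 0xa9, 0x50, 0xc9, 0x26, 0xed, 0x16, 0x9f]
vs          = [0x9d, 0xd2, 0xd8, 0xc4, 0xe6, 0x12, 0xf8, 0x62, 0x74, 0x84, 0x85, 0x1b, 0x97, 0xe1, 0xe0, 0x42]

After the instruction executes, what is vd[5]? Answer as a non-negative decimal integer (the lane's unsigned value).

lanes per group: 256·1/2/8 = 16
vl ← min(13, 16) = 13
vd[0] mask-off/ones -> 0xff
vd[1] sub(0x10,0xd2) -> 0x3e
vd[2] sub(0xad,0xd8) -> 0xd5
vd[3] sub(0x23,0xc4) -> 0x5f
vd[4] mask-off/ones -> 0xff
vd[5] sub(0xb5,0x12) -> 0xa3
vd[6] sub(0x7d,0xf8) -> 0x85
vd[7] mask-off/ones -> 0xff
vd[8] sub(0x7a,0x74) -> 0x06
vd[9] sub(0xa9,0x84) -> 0x25
vd[10] mask-off/ones -> 0xff
vd[11] sub(0xc9,0x1b) -> 0xae
vd[12] mask-off/ones -> 0xff
vd[13] tail/keep -> 0xed
vd[14] tail/keep -> 0x16
vd[15] tail/keep -> 0x9f

vd[5] = 163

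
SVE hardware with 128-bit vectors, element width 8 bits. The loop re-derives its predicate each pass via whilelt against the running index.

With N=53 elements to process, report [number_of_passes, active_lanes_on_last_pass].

[iterations, last_vl] = [4, 5]

register lanes = 128/8 = 16
iterations = ceil(53/16) = 4; final-pass vl = 5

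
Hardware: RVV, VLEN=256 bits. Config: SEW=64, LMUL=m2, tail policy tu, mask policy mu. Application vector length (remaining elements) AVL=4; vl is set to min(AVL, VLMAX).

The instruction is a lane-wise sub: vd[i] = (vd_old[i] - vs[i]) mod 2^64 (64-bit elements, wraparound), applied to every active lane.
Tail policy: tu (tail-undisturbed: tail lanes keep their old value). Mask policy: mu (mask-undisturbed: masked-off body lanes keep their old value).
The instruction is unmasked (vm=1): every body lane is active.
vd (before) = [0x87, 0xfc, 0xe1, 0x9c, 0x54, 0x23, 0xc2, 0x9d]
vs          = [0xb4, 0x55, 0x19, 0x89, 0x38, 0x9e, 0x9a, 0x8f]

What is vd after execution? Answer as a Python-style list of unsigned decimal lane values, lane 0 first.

VLMAX = (256 × 2) / 64 = 8 lanes
vl = min(AVL, VLMAX) = min(4, 8) = 4
  i=0: sub(0x87,0xb4) → 18446744073709551571
  i=1: sub(0xfc,0x55) → 167
  i=2: sub(0xe1,0x19) → 200
  i=3: sub(0x9c,0x89) → 19
  i=4: tail/keep → 84
  i=5: tail/keep → 35
  i=6: tail/keep → 194
  i=7: tail/keep → 157

vd = [18446744073709551571, 167, 200, 19, 84, 35, 194, 157]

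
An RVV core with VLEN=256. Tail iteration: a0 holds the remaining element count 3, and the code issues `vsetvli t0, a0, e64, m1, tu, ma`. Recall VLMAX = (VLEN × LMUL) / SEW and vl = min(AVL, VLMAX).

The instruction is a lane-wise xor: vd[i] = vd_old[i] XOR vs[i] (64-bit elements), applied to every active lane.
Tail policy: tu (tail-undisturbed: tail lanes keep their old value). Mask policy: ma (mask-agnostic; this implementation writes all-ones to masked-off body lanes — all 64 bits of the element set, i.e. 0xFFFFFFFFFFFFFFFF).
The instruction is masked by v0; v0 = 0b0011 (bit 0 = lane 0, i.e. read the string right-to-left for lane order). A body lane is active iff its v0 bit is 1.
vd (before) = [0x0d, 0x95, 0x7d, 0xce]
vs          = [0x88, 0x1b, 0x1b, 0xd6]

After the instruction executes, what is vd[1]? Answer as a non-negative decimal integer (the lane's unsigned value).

lanes per group: 256·1/64 = 4
AVL=3 ≤ VLMAX=4, so vl = 3
lane  0: xor(0x0d,0x88) ⇒ 0x85
lane  1: xor(0x95,0x1b) ⇒ 0x8e
lane  2: mask-off/ones ⇒ 0xffffffffffffffff
lane  3: tail/keep ⇒ 0xce

vd[1] = 142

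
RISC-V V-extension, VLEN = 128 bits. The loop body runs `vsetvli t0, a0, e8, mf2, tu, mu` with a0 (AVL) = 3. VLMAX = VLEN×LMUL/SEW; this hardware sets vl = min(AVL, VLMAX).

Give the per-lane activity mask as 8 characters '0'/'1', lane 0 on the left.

VLMAX = (128 × 1/2) / 8 = 8 lanes
AVL=3 ≤ VLMAX=8, so vl = 3
bits (lane 0 leftmost): 11100000

predicate = 11100000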